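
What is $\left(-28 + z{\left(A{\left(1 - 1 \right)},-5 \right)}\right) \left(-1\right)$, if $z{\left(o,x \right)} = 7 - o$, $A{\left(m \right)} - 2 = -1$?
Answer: $22$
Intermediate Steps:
$A{\left(m \right)} = 1$ ($A{\left(m \right)} = 2 - 1 = 1$)
$\left(-28 + z{\left(A{\left(1 - 1 \right)},-5 \right)}\right) \left(-1\right) = \left(-28 + \left(7 - 1\right)\right) \left(-1\right) = \left(-28 + 6\right) \left(-1\right) = \left(-22\right) \left(-1\right) = 22$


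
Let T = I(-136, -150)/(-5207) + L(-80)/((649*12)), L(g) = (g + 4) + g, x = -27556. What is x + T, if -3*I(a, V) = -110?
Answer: -279363801587/10138029 ≈ -27556.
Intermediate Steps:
I(a, V) = 110/3 (I(a, V) = -⅓*(-110) = 110/3)
L(g) = 4 + 2*g (L(g) = (4 + g) + g = 4 + 2*g)
T = -274463/10138029 (T = (110/3)/(-5207) + (4 + 2*(-80))/((649*12)) = (110/3)*(-1/5207) + (4 - 160)/7788 = -110/15621 - 156*1/7788 = -110/15621 - 13/649 = -274463/10138029 ≈ -0.027073)
x + T = -27556 - 274463/10138029 = -279363801587/10138029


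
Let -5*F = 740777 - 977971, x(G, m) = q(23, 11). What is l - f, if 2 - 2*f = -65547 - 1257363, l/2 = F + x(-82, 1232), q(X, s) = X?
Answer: -2832662/5 ≈ -5.6653e+5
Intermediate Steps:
x(G, m) = 23
F = 237194/5 (F = -(740777 - 977971)/5 = -⅕*(-237194) = 237194/5 ≈ 47439.)
l = 474618/5 (l = 2*(237194/5 + 23) = 2*(237309/5) = 474618/5 ≈ 94924.)
f = 661456 (f = 1 - (-65547 - 1257363)/2 = 1 - ½*(-1322910) = 1 + 661455 = 661456)
l - f = 474618/5 - 1*661456 = 474618/5 - 661456 = -2832662/5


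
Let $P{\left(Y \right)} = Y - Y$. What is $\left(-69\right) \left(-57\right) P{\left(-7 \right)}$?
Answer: $0$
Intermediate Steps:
$P{\left(Y \right)} = 0$
$\left(-69\right) \left(-57\right) P{\left(-7 \right)} = \left(-69\right) \left(-57\right) 0 = 3933 \cdot 0 = 0$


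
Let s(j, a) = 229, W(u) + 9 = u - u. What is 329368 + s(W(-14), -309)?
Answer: 329597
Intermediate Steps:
W(u) = -9 (W(u) = -9 + (u - u) = -9 + 0 = -9)
329368 + s(W(-14), -309) = 329368 + 229 = 329597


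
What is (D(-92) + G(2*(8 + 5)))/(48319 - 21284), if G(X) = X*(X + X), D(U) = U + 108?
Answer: 1368/27035 ≈ 0.050601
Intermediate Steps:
D(U) = 108 + U
G(X) = 2*X² (G(X) = X*(2*X) = 2*X²)
(D(-92) + G(2*(8 + 5)))/(48319 - 21284) = ((108 - 92) + 2*(2*(8 + 5))²)/(48319 - 21284) = (16 + 2*(2*13)²)/27035 = (16 + 2*26²)*(1/27035) = (16 + 2*676)*(1/27035) = (16 + 1352)*(1/27035) = 1368*(1/27035) = 1368/27035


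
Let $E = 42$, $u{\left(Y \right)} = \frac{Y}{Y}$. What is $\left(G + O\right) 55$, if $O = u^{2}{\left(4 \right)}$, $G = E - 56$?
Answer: $-715$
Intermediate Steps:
$u{\left(Y \right)} = 1$
$G = -14$ ($G = 42 - 56 = -14$)
$O = 1$ ($O = 1^{2} = 1$)
$\left(G + O\right) 55 = \left(-14 + 1\right) 55 = \left(-13\right) 55 = -715$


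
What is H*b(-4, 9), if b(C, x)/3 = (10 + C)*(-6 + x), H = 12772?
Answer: 689688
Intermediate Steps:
b(C, x) = 3*(-6 + x)*(10 + C) (b(C, x) = 3*((10 + C)*(-6 + x)) = 3*((-6 + x)*(10 + C)) = 3*(-6 + x)*(10 + C))
H*b(-4, 9) = 12772*(-180 - 18*(-4) + 30*9 + 3*(-4)*9) = 12772*(-180 + 72 + 270 - 108) = 12772*54 = 689688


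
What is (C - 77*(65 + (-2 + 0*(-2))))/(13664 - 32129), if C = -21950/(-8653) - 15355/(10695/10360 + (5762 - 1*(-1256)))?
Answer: 122085395960447/464743158902115 ≈ 0.26269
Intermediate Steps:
C = 8785671514/25168868611 (C = -21950*(-1/8653) - 15355/(10695*(1/10360) + (5762 + 1256)) = 21950/8653 - 15355/(2139/2072 + 7018) = 21950/8653 - 15355/14543435/2072 = 21950/8653 - 15355*2072/14543435 = 21950/8653 - 6363112/2908687 = 8785671514/25168868611 ≈ 0.34907)
(C - 77*(65 + (-2 + 0*(-2))))/(13664 - 32129) = (8785671514/25168868611 - 77*(65 + (-2 + 0*(-2))))/(13664 - 32129) = (8785671514/25168868611 - 77*(65 + (-2 + 0)))/(-18465) = (8785671514/25168868611 - 77*(65 - 2))*(-1/18465) = (8785671514/25168868611 - 77*63)*(-1/18465) = (8785671514/25168868611 - 4851)*(-1/18465) = -122085395960447/25168868611*(-1/18465) = 122085395960447/464743158902115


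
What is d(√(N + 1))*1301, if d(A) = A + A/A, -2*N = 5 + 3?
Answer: 1301 + 1301*I*√3 ≈ 1301.0 + 2253.4*I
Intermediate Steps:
N = -4 (N = -(5 + 3)/2 = -½*8 = -4)
d(A) = 1 + A (d(A) = A + 1 = 1 + A)
d(√(N + 1))*1301 = (1 + √(-4 + 1))*1301 = (1 + √(-3))*1301 = (1 + I*√3)*1301 = 1301 + 1301*I*√3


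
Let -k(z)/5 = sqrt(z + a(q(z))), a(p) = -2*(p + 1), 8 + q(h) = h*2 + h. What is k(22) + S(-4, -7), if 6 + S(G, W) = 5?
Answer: -1 - 20*I*sqrt(6) ≈ -1.0 - 48.99*I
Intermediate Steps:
S(G, W) = -1 (S(G, W) = -6 + 5 = -1)
q(h) = -8 + 3*h (q(h) = -8 + (h*2 + h) = -8 + (2*h + h) = -8 + 3*h)
a(p) = -2 - 2*p (a(p) = -2*(1 + p) = -2 - 2*p)
k(z) = -5*sqrt(14 - 5*z) (k(z) = -5*sqrt(z + (-2 - 2*(-8 + 3*z))) = -5*sqrt(z + (-2 + (16 - 6*z))) = -5*sqrt(z + (14 - 6*z)) = -5*sqrt(14 - 5*z))
k(22) + S(-4, -7) = -5*sqrt(14 - 5*22) - 1 = -5*sqrt(14 - 110) - 1 = -20*I*sqrt(6) - 1 = -1 - 20*I*sqrt(6)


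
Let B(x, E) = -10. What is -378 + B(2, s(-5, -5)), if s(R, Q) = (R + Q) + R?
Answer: -388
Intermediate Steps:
s(R, Q) = Q + 2*R (s(R, Q) = (Q + R) + R = Q + 2*R)
-378 + B(2, s(-5, -5)) = -378 - 10 = -388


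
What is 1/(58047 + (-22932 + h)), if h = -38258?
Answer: -1/3143 ≈ -0.00031817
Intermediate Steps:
1/(58047 + (-22932 + h)) = 1/(58047 + (-22932 - 38258)) = 1/(58047 - 61190) = 1/(-3143) = -1/3143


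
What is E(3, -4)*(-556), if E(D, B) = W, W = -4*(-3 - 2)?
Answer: -11120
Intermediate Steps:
W = 20 (W = -4*(-5) = 20)
E(D, B) = 20
E(3, -4)*(-556) = 20*(-556) = -11120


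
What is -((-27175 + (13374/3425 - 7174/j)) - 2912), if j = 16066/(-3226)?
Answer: 788044007483/27513025 ≈ 28643.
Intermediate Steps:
j = -8033/1613 (j = 16066*(-1/3226) = -8033/1613 ≈ -4.9802)
-((-27175 + (13374/3425 - 7174/j)) - 2912) = -((-27175 + (13374/3425 - 7174/(-8033/1613))) - 2912) = -((-27175 + (13374*(1/3425) - 7174*(-1613/8033))) - 2912) = -((-27175 + (13374/3425 + 11571662/8033)) - 2912) = -((-27175 + 39740375692/27513025) - 2912) = -(-707926078683/27513025 - 2912) = -1*(-788044007483/27513025) = 788044007483/27513025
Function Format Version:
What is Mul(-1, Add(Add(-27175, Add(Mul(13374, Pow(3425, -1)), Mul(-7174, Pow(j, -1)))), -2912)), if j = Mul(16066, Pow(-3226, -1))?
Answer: Rational(788044007483, 27513025) ≈ 28643.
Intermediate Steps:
j = Rational(-8033, 1613) (j = Mul(16066, Rational(-1, 3226)) = Rational(-8033, 1613) ≈ -4.9802)
Mul(-1, Add(Add(-27175, Add(Mul(13374, Pow(3425, -1)), Mul(-7174, Pow(j, -1)))), -2912)) = Mul(-1, Add(Add(-27175, Add(Mul(13374, Pow(3425, -1)), Mul(-7174, Pow(Rational(-8033, 1613), -1)))), -2912)) = Mul(-1, Add(Add(-27175, Add(Mul(13374, Rational(1, 3425)), Mul(-7174, Rational(-1613, 8033)))), -2912)) = Mul(-1, Add(Add(-27175, Add(Rational(13374, 3425), Rational(11571662, 8033))), -2912)) = Mul(-1, Add(Add(-27175, Rational(39740375692, 27513025)), -2912)) = Mul(-1, Add(Rational(-707926078683, 27513025), -2912)) = Mul(-1, Rational(-788044007483, 27513025)) = Rational(788044007483, 27513025)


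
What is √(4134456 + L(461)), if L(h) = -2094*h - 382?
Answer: 2*√792185 ≈ 1780.1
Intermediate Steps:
L(h) = -382 - 2094*h
√(4134456 + L(461)) = √(4134456 + (-382 - 2094*461)) = √(4134456 + (-382 - 965334)) = √(4134456 - 965716) = √3168740 = 2*√792185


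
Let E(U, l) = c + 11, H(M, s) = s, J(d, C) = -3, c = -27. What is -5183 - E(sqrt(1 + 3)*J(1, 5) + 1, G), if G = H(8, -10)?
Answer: -5167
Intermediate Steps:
G = -10
E(U, l) = -16 (E(U, l) = -27 + 11 = -16)
-5183 - E(sqrt(1 + 3)*J(1, 5) + 1, G) = -5183 - 1*(-16) = -5183 + 16 = -5167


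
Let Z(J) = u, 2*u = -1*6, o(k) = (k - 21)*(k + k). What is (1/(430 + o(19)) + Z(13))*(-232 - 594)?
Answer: 7427/3 ≈ 2475.7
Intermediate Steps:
o(k) = 2*k*(-21 + k) (o(k) = (-21 + k)*(2*k) = 2*k*(-21 + k))
u = -3 (u = (-1*6)/2 = (½)*(-6) = -3)
Z(J) = -3
(1/(430 + o(19)) + Z(13))*(-232 - 594) = (1/(430 + 2*19*(-21 + 19)) - 3)*(-232 - 594) = (1/(430 + 2*19*(-2)) - 3)*(-826) = (1/(430 - 76) - 3)*(-826) = (1/354 - 3)*(-826) = -1061/354*(-826) = 7427/3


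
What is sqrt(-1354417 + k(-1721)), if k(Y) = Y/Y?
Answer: 4*I*sqrt(84651) ≈ 1163.8*I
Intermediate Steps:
k(Y) = 1
sqrt(-1354417 + k(-1721)) = sqrt(-1354417 + 1) = sqrt(-1354416) = 4*I*sqrt(84651)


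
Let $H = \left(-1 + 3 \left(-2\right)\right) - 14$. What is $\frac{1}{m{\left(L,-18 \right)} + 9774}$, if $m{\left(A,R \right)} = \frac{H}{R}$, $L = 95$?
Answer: $\frac{6}{58651} \approx 0.0001023$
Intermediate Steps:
$H = -21$ ($H = \left(-1 - 6\right) - 14 = -7 - 14 = -21$)
$m{\left(A,R \right)} = - \frac{21}{R}$
$\frac{1}{m{\left(L,-18 \right)} + 9774} = \frac{1}{- \frac{21}{-18} + 9774} = \frac{1}{\left(-21\right) \left(- \frac{1}{18}\right) + 9774} = \frac{1}{\frac{7}{6} + 9774} = \frac{1}{\frac{58651}{6}} = \frac{6}{58651}$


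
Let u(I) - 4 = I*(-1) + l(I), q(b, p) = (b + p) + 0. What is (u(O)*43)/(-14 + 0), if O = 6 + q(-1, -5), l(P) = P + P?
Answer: -86/7 ≈ -12.286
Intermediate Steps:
q(b, p) = b + p
l(P) = 2*P
O = 0 (O = 6 + (-1 - 5) = 6 - 6 = 0)
u(I) = 4 + I (u(I) = 4 + (I*(-1) + 2*I) = 4 + (-I + 2*I) = 4 + I)
(u(O)*43)/(-14 + 0) = ((4 + 0)*43)/(-14 + 0) = (4*43)/(-14) = 172*(-1/14) = -86/7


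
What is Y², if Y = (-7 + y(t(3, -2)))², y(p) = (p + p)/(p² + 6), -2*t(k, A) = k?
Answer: 43046721/14641 ≈ 2940.1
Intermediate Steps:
t(k, A) = -k/2
y(p) = 2*p/(6 + p²) (y(p) = (2*p)/(6 + p²) = 2*p/(6 + p²))
Y = 6561/121 (Y = (-7 + 2*(-½*3)/(6 + (-½*3)²))² = (-7 + 2*(-3/2)/(6 + (-3/2)²))² = (-7 + 2*(-3/2)/(6 + 9/4))² = (-7 + 2*(-3/2)/(33/4))² = (-7 + 2*(-3/2)*(4/33))² = (-7 - 4/11)² = (-81/11)² = 6561/121 ≈ 54.223)
Y² = (6561/121)² = 43046721/14641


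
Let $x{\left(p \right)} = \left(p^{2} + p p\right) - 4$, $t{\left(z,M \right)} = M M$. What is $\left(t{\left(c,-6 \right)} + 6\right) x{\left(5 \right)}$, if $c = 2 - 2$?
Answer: $1932$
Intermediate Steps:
$c = 0$ ($c = 2 - 2 = 0$)
$t{\left(z,M \right)} = M^{2}$
$x{\left(p \right)} = -4 + 2 p^{2}$ ($x{\left(p \right)} = \left(p^{2} + p^{2}\right) - 4 = 2 p^{2} - 4 = -4 + 2 p^{2}$)
$\left(t{\left(c,-6 \right)} + 6\right) x{\left(5 \right)} = \left(\left(-6\right)^{2} + 6\right) \left(-4 + 2 \cdot 5^{2}\right) = \left(36 + 6\right) \left(-4 + 2 \cdot 25\right) = 42 \left(-4 + 50\right) = 42 \cdot 46 = 1932$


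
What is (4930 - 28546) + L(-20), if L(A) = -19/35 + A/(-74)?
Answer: -30583073/1295 ≈ -23616.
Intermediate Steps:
L(A) = -19/35 - A/74 (L(A) = -19*1/35 + A*(-1/74) = -19/35 - A/74)
(4930 - 28546) + L(-20) = (4930 - 28546) + (-19/35 - 1/74*(-20)) = -23616 + (-19/35 + 10/37) = -23616 - 353/1295 = -30583073/1295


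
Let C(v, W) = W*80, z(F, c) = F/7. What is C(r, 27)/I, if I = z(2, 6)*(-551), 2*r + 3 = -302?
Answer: -7560/551 ≈ -13.721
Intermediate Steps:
r = -305/2 (r = -3/2 + (½)*(-302) = -3/2 - 151 = -305/2 ≈ -152.50)
z(F, c) = F/7 (z(F, c) = F*(⅐) = F/7)
C(v, W) = 80*W
I = -1102/7 (I = ((⅐)*2)*(-551) = (2/7)*(-551) = -1102/7 ≈ -157.43)
C(r, 27)/I = (80*27)/(-1102/7) = 2160*(-7/1102) = -7560/551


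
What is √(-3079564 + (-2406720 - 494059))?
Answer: I*√5980343 ≈ 2445.5*I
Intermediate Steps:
√(-3079564 + (-2406720 - 494059)) = √(-3079564 - 2900779) = √(-5980343) = I*√5980343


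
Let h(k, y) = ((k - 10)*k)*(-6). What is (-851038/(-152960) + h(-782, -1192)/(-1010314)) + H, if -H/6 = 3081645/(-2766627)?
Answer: 189131829131509529/11876332725686080 ≈ 15.925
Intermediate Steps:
h(k, y) = -6*k*(-10 + k) (h(k, y) = ((-10 + k)*k)*(-6) = (k*(-10 + k))*(-6) = -6*k*(-10 + k))
H = 2054430/307403 (H = -18489870/(-2766627) = -18489870*(-1)/2766627 = -6*(-342405/307403) = 2054430/307403 ≈ 6.6832)
(-851038/(-152960) + h(-782, -1192)/(-1010314)) + H = (-851038/(-152960) + (6*(-782)*(10 - 1*(-782)))/(-1010314)) + 2054430/307403 = (-851038*(-1/152960) + (6*(-782)*(10 + 782))*(-1/1010314)) + 2054430/307403 = (425519/76480 + (6*(-782)*792)*(-1/1010314)) + 2054430/307403 = (425519/76480 - 3716064*(-1/1010314)) + 2054430/307403 = (425519/76480 + 1858032/505157) + 2054430/307403 = 357056188843/38634407360 + 2054430/307403 = 189131829131509529/11876332725686080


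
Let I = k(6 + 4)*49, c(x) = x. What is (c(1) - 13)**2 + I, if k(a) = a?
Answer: 634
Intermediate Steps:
I = 490 (I = (6 + 4)*49 = 10*49 = 490)
(c(1) - 13)**2 + I = (1 - 13)**2 + 490 = (-12)**2 + 490 = 144 + 490 = 634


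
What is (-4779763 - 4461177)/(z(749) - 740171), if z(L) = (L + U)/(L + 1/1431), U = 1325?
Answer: 4952312155400/396663556663 ≈ 12.485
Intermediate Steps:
z(L) = (1325 + L)/(1/1431 + L) (z(L) = (L + 1325)/(L + 1/1431) = (1325 + L)/(L + 1/1431) = (1325 + L)/(1/1431 + L))
(-4779763 - 4461177)/(z(749) - 740171) = (-4779763 - 4461177)/(1431*(1325 + 749)/(1 + 1431*749) - 740171) = -9240940/(1431*2074/(1 + 1071819) - 740171) = -9240940/(1431*2074/1071820 - 740171) = -9240940/(1431*(1/1071820)*2074 - 740171) = -9240940/(1483947/535910 - 740171) = -9240940/(-396663556663/535910) = -9240940*(-535910/396663556663) = 4952312155400/396663556663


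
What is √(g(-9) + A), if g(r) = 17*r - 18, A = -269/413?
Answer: 2*I*√7319599/413 ≈ 13.102*I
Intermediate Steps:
A = -269/413 (A = -269*1/413 = -269/413 ≈ -0.65133)
g(r) = -18 + 17*r
√(g(-9) + A) = √((-18 + 17*(-9)) - 269/413) = √((-18 - 153) - 269/413) = √(-171 - 269/413) = √(-70892/413) = 2*I*√7319599/413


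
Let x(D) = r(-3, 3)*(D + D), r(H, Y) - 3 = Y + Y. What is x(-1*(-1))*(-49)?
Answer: -882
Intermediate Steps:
r(H, Y) = 3 + 2*Y (r(H, Y) = 3 + (Y + Y) = 3 + 2*Y)
x(D) = 18*D (x(D) = (3 + 2*3)*(D + D) = (3 + 6)*(2*D) = 9*(2*D) = 18*D)
x(-1*(-1))*(-49) = (18*(-1*(-1)))*(-49) = (18*1)*(-49) = 18*(-49) = -882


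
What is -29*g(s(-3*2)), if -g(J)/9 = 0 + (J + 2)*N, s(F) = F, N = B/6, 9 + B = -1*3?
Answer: 2088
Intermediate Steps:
B = -12 (B = -9 - 1*3 = -9 - 3 = -12)
N = -2 (N = -12/6 = -12*⅙ = -2)
g(J) = 36 + 18*J (g(J) = -9*(0 + (J + 2)*(-2)) = -9*(0 + (2 + J)*(-2)) = -9*(0 + (-4 - 2*J)) = -9*(-4 - 2*J) = 36 + 18*J)
-29*g(s(-3*2)) = -29*(36 + 18*(-3*2)) = -29*(36 + 18*(-6)) = -29*(36 - 108) = -29*(-72) = 2088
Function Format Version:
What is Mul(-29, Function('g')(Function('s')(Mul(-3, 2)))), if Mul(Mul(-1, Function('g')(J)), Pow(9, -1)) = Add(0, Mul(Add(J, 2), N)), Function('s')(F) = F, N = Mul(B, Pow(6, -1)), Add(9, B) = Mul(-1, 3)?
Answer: 2088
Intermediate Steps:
B = -12 (B = Add(-9, Mul(-1, 3)) = Add(-9, -3) = -12)
N = -2 (N = Mul(-12, Pow(6, -1)) = Mul(-12, Rational(1, 6)) = -2)
Function('g')(J) = Add(36, Mul(18, J)) (Function('g')(J) = Mul(-9, Add(0, Mul(Add(J, 2), -2))) = Mul(-9, Add(0, Mul(Add(2, J), -2))) = Mul(-9, Add(0, Add(-4, Mul(-2, J)))) = Mul(-9, Add(-4, Mul(-2, J))) = Add(36, Mul(18, J)))
Mul(-29, Function('g')(Function('s')(Mul(-3, 2)))) = Mul(-29, Add(36, Mul(18, Mul(-3, 2)))) = Mul(-29, Add(36, Mul(18, -6))) = Mul(-29, Add(36, -108)) = Mul(-29, -72) = 2088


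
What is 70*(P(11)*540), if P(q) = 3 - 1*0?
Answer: 113400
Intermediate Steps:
P(q) = 3 (P(q) = 3 + 0 = 3)
70*(P(11)*540) = 70*(3*540) = 70*1620 = 113400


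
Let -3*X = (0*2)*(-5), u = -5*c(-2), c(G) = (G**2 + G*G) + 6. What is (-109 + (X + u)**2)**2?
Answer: 22953681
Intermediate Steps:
c(G) = 6 + 2*G**2 (c(G) = (G**2 + G**2) + 6 = 2*G**2 + 6 = 6 + 2*G**2)
u = -70 (u = -5*(6 + 2*(-2)**2) = -5*(6 + 2*4) = -5*(6 + 8) = -5*14 = -70)
X = 0 (X = -0*2*(-5)/3 = -0*(-5) = -1/3*0 = 0)
(-109 + (X + u)**2)**2 = (-109 + (0 - 70)**2)**2 = (-109 + (-70)**2)**2 = (-109 + 4900)**2 = 4791**2 = 22953681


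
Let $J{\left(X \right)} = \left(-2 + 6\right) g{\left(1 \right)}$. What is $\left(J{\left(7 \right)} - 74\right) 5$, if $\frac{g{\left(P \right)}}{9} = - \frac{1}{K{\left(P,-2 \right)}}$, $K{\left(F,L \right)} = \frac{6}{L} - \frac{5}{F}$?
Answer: $- \frac{695}{2} \approx -347.5$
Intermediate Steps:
$K{\left(F,L \right)} = - \frac{5}{F} + \frac{6}{L}$
$g{\left(P \right)} = - \frac{9}{-3 - \frac{5}{P}}$ ($g{\left(P \right)} = 9 \left(- \frac{1}{- \frac{5}{P} + \frac{6}{-2}}\right) = 9 \left(- \frac{1}{- \frac{5}{P} + 6 \left(- \frac{1}{2}\right)}\right) = 9 \left(- \frac{1}{- \frac{5}{P} - 3}\right) = 9 \left(- \frac{1}{-3 - \frac{5}{P}}\right) = - \frac{9}{-3 - \frac{5}{P}}$)
$J{\left(X \right)} = \frac{9}{2}$ ($J{\left(X \right)} = \left(-2 + 6\right) 9 \cdot 1 \frac{1}{5 + 3 \cdot 1} = 4 \cdot 9 \cdot 1 \frac{1}{5 + 3} = 4 \cdot 9 \cdot 1 \cdot \frac{1}{8} = 4 \cdot \frac{9}{8} = \frac{9}{2}$)
$\left(J{\left(7 \right)} - 74\right) 5 = \left(\frac{9}{2} - 74\right) 5 = \left(- \frac{139}{2}\right) 5 = - \frac{695}{2}$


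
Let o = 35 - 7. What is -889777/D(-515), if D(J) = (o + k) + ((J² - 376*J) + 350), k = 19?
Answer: -889777/459262 ≈ -1.9374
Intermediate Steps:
o = 28
D(J) = 397 + J² - 376*J (D(J) = (28 + 19) + ((J² - 376*J) + 350) = 47 + (350 + J² - 376*J) = 397 + J² - 376*J)
-889777/D(-515) = -889777/(397 + (-515)² - 376*(-515)) = -889777/(397 + 265225 + 193640) = -889777/459262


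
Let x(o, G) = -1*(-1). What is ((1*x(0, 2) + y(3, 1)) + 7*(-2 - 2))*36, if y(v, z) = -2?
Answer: -1044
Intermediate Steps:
x(o, G) = 1
((1*x(0, 2) + y(3, 1)) + 7*(-2 - 2))*36 = ((1*1 - 2) + 7*(-2 - 2))*36 = ((1 - 2) + 7*(-4))*36 = (-1 - 28)*36 = -29*36 = -1044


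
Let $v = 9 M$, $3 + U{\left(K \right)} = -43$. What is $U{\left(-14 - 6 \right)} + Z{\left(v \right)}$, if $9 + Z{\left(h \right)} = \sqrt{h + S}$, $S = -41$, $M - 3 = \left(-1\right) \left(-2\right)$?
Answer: $-53$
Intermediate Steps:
$M = 5$ ($M = 3 - -2 = 3 + 2 = 5$)
$U{\left(K \right)} = -46$ ($U{\left(K \right)} = -3 - 43 = -46$)
$v = 45$ ($v = 9 \cdot 5 = 45$)
$Z{\left(h \right)} = -9 + \sqrt{-41 + h}$ ($Z{\left(h \right)} = -9 + \sqrt{h - 41} = -9 + \sqrt{-41 + h}$)
$U{\left(-14 - 6 \right)} + Z{\left(v \right)} = -46 - \left(9 - \sqrt{-41 + 45}\right) = -46 - \left(9 - \sqrt{4}\right) = -46 + \left(-9 + 2\right) = -46 - 7 = -53$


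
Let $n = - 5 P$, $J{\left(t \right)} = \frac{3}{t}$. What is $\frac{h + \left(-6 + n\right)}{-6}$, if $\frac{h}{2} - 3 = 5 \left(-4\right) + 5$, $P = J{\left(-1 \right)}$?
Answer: $\frac{5}{2} \approx 2.5$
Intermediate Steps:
$P = -3$ ($P = \frac{3}{-1} = 3 \left(-1\right) = -3$)
$h = -24$ ($h = 6 + 2 \left(5 \left(-4\right) + 5\right) = 6 + 2 \left(-20 + 5\right) = 6 + 2 \left(-15\right) = 6 - 30 = -24$)
$n = 15$ ($n = \left(-5\right) \left(-3\right) = 15$)
$\frac{h + \left(-6 + n\right)}{-6} = \frac{-24 + \left(-6 + 15\right)}{-6} = - \frac{-24 + 9}{6} = \left(- \frac{1}{6}\right) \left(-15\right) = \frac{5}{2}$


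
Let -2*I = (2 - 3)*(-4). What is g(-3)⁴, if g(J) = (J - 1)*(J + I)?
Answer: 160000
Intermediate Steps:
I = -2 (I = -(2 - 3)*(-4)/2 = -(-1)*(-4)/2 = -½*4 = -2)
g(J) = (-1 + J)*(-2 + J) (g(J) = (J - 1)*(J - 2) = (-1 + J)*(-2 + J))
g(-3)⁴ = (2 + (-3)² - 3*(-3))⁴ = (2 + 9 + 9)⁴ = 20⁴ = 160000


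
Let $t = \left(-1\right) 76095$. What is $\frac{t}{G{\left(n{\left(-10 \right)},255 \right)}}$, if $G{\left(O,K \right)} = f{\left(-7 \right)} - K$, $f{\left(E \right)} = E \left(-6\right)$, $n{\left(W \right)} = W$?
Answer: $\frac{25365}{71} \approx 357.25$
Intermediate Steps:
$f{\left(E \right)} = - 6 E$
$G{\left(O,K \right)} = 42 - K$ ($G{\left(O,K \right)} = \left(-6\right) \left(-7\right) - K = 42 - K$)
$t = -76095$
$\frac{t}{G{\left(n{\left(-10 \right)},255 \right)}} = - \frac{76095}{42 - 255} = - \frac{76095}{-213} = \left(-76095\right) \left(- \frac{1}{213}\right) = \frac{25365}{71}$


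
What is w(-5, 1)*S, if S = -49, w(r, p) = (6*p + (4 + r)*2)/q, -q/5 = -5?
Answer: -196/25 ≈ -7.8400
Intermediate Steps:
q = 25 (q = -5*(-5) = 25)
w(r, p) = 8/25 + 2*r/25 + 6*p/25 (w(r, p) = (6*p + (4 + r)*2)/25 = (6*p + (8 + 2*r))*(1/25) = (8 + 2*r + 6*p)*(1/25) = 8/25 + 2*r/25 + 6*p/25)
w(-5, 1)*S = (8/25 + (2/25)*(-5) + (6/25)*1)*(-49) = (8/25 - 2/5 + 6/25)*(-49) = (4/25)*(-49) = -196/25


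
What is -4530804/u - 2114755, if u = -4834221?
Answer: -3407729500017/1611407 ≈ -2.1148e+6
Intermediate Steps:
-4530804/u - 2114755 = -4530804/(-4834221) - 2114755 = -4530804*(-1/4834221) - 2114755 = 1510268/1611407 - 2114755 = -3407729500017/1611407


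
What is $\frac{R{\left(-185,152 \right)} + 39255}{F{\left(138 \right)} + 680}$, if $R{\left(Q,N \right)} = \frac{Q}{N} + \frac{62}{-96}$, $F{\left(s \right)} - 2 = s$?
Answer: $\frac{35798861}{747840} \approx 47.87$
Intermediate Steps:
$F{\left(s \right)} = 2 + s$
$R{\left(Q,N \right)} = - \frac{31}{48} + \frac{Q}{N}$ ($R{\left(Q,N \right)} = \frac{Q}{N} + 62 \left(- \frac{1}{96}\right) = \frac{Q}{N} - \frac{31}{48} = - \frac{31}{48} + \frac{Q}{N}$)
$\frac{R{\left(-185,152 \right)} + 39255}{F{\left(138 \right)} + 680} = \frac{\left(- \frac{31}{48} - \frac{185}{152}\right) + 39255}{\left(2 + 138\right) + 680} = \frac{\left(- \frac{31}{48} - \frac{185}{152}\right) + 39255}{140 + 680} = \frac{\left(- \frac{31}{48} - \frac{185}{152}\right) + 39255}{820} = \left(- \frac{1699}{912} + 39255\right) \frac{1}{820} = \frac{35798861}{912} \cdot \frac{1}{820} = \frac{35798861}{747840}$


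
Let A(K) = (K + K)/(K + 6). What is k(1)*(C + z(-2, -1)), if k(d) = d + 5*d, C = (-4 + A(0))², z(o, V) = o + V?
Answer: 78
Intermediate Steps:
z(o, V) = V + o
A(K) = 2*K/(6 + K) (A(K) = (2*K)/(6 + K) = 2*K/(6 + K))
C = 16 (C = (-4 + 2*0/(6 + 0))² = (-4 + 2*0/6)² = (-4 + 2*0*(⅙))² = (-4 + 0)² = (-4)² = 16)
k(d) = 6*d
k(1)*(C + z(-2, -1)) = (6*1)*(16 + (-1 - 2)) = 6*(16 - 3) = 6*13 = 78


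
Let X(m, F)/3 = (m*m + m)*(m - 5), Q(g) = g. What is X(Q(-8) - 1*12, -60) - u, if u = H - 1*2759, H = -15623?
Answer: -10118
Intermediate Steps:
X(m, F) = 3*(-5 + m)*(m + m²) (X(m, F) = 3*((m*m + m)*(m - 5)) = 3*((m² + m)*(-5 + m)) = 3*((m + m²)*(-5 + m)) = 3*((-5 + m)*(m + m²)) = 3*(-5 + m)*(m + m²))
u = -18382 (u = -15623 - 1*2759 = -15623 - 2759 = -18382)
X(Q(-8) - 1*12, -60) - u = 3*(-8 - 1*12)*(-5 + (-8 - 1*12)² - 4*(-8 - 1*12)) - 1*(-18382) = 3*(-8 - 12)*(-5 + (-8 - 12)² - 4*(-8 - 12)) + 18382 = 3*(-20)*(-5 + (-20)² - 4*(-20)) + 18382 = 3*(-20)*(-5 + 400 + 80) + 18382 = 3*(-20)*475 + 18382 = -28500 + 18382 = -10118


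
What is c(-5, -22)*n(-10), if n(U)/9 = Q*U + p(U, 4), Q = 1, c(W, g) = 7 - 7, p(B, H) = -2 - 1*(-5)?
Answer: 0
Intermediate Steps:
p(B, H) = 3 (p(B, H) = -2 + 5 = 3)
c(W, g) = 0
n(U) = 27 + 9*U (n(U) = 9*(1*U + 3) = 9*(U + 3) = 9*(3 + U) = 27 + 9*U)
c(-5, -22)*n(-10) = 0*(27 + 9*(-10)) = 0*(27 - 90) = 0*(-63) = 0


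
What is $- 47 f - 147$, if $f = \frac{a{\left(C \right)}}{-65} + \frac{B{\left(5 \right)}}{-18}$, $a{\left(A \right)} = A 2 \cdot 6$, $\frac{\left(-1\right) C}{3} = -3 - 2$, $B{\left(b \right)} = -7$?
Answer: $- \frac{8219}{234} \approx -35.124$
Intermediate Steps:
$C = 15$ ($C = - 3 \left(-3 - 2\right) = \left(-3\right) \left(-5\right) = 15$)
$a{\left(A \right)} = 12 A$ ($a{\left(A \right)} = 2 A 6 = 12 A$)
$f = - \frac{557}{234}$ ($f = \frac{12 \cdot 15}{-65} - \frac{7}{-18} = 180 \left(- \frac{1}{65}\right) - - \frac{7}{18} = - \frac{36}{13} + \frac{7}{18} = - \frac{557}{234} \approx -2.3803$)
$- 47 f - 147 = \left(-47\right) \left(- \frac{557}{234}\right) - 147 = \frac{26179}{234} - 147 = - \frac{8219}{234}$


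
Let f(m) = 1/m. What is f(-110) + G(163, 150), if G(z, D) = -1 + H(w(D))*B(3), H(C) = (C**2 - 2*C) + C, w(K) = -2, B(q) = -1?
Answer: -771/110 ≈ -7.0091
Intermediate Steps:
H(C) = C**2 - C
G(z, D) = -7 (G(z, D) = -1 - 2*(-1 - 2)*(-1) = -1 - 2*(-3)*(-1) = -1 + 6*(-1) = -1 - 6 = -7)
f(-110) + G(163, 150) = 1/(-110) - 7 = -1/110 - 7 = -771/110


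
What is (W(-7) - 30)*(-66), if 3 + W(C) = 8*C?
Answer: 5874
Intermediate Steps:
W(C) = -3 + 8*C
(W(-7) - 30)*(-66) = ((-3 + 8*(-7)) - 30)*(-66) = ((-3 - 56) - 30)*(-66) = (-59 - 30)*(-66) = -89*(-66) = 5874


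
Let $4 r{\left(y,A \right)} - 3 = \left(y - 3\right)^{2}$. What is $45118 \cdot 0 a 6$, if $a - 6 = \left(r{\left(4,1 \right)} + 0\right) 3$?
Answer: $0$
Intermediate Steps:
$r{\left(y,A \right)} = \frac{3}{4} + \frac{\left(-3 + y\right)^{2}}{4}$ ($r{\left(y,A \right)} = \frac{3}{4} + \frac{\left(y - 3\right)^{2}}{4} = \frac{3}{4} + \frac{\left(-3 + y\right)^{2}}{4}$)
$a = 9$ ($a = 6 + \left(\left(\frac{3}{4} + \frac{\left(-3 + 4\right)^{2}}{4}\right) + 0\right) 3 = 6 + \left(\left(\frac{3}{4} + \frac{1^{2}}{4}\right) + 0\right) 3 = 6 + \left(\left(\frac{3}{4} + \frac{1}{4} \cdot 1\right) + 0\right) 3 = 6 + \left(\left(\frac{3}{4} + \frac{1}{4}\right) + 0\right) 3 = 6 + \left(1 + 0\right) 3 = 6 + 1 \cdot 3 = 6 + 3 = 9$)
$45118 \cdot 0 a 6 = 45118 \cdot 0 \cdot 9 \cdot 6 = 45118 \cdot 0 \cdot 6 = 45118 \cdot 0 = 0$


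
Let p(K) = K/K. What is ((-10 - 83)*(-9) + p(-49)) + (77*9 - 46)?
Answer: 1485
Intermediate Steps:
p(K) = 1
((-10 - 83)*(-9) + p(-49)) + (77*9 - 46) = ((-10 - 83)*(-9) + 1) + (77*9 - 46) = (-93*(-9) + 1) + (693 - 46) = (837 + 1) + 647 = 838 + 647 = 1485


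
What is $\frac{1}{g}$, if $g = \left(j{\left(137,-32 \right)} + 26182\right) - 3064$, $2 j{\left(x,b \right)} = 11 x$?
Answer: $\frac{2}{47743} \approx 4.1891 \cdot 10^{-5}$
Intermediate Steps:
$j{\left(x,b \right)} = \frac{11 x}{2}$
$g = \frac{47743}{2}$ ($g = \left(\frac{11}{2} \cdot 137 + 26182\right) - 3064 = \left(\frac{1507}{2} + 26182\right) - 3064 = \frac{53871}{2} - 3064 = \frac{47743}{2} \approx 23872.0$)
$\frac{1}{g} = \frac{1}{\frac{47743}{2}} = \frac{2}{47743}$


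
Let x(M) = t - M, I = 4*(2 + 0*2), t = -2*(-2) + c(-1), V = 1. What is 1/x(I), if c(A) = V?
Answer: -⅓ ≈ -0.33333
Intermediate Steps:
c(A) = 1
t = 5 (t = -2*(-2) + 1 = 4 + 1 = 5)
I = 8 (I = 4*(2 + 0) = 4*2 = 8)
x(M) = 5 - M
1/x(I) = 1/(5 - 1*8) = 1/(5 - 8) = 1/(-3) = -⅓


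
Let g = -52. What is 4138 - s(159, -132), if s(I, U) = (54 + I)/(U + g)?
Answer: 761605/184 ≈ 4139.2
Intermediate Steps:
s(I, U) = (54 + I)/(-52 + U) (s(I, U) = (54 + I)/(U - 52) = (54 + I)/(-52 + U))
4138 - s(159, -132) = 4138 - (54 + 159)/(-52 - 132) = 4138 - 213/(-184) = 4138 - (-1)*213/184 = 4138 - 1*(-213/184) = 4138 + 213/184 = 761605/184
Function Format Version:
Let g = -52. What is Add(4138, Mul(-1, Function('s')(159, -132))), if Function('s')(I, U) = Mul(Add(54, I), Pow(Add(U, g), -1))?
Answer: Rational(761605, 184) ≈ 4139.2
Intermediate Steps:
Function('s')(I, U) = Mul(Pow(Add(-52, U), -1), Add(54, I)) (Function('s')(I, U) = Mul(Add(54, I), Pow(Add(U, -52), -1)) = Mul(Add(54, I), Pow(Add(-52, U), -1)) = Mul(Pow(Add(-52, U), -1), Add(54, I)))
Add(4138, Mul(-1, Function('s')(159, -132))) = Add(4138, Mul(-1, Mul(Pow(Add(-52, -132), -1), Add(54, 159)))) = Add(4138, Mul(-1, Mul(Pow(-184, -1), 213))) = Add(4138, Mul(-1, Mul(Rational(-1, 184), 213))) = Add(4138, Mul(-1, Rational(-213, 184))) = Add(4138, Rational(213, 184)) = Rational(761605, 184)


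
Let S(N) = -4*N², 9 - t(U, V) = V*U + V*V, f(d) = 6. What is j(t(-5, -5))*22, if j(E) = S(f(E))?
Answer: -3168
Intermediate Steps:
t(U, V) = 9 - V² - U*V (t(U, V) = 9 - (V*U + V*V) = 9 - (U*V + V²) = 9 - (V² + U*V) = 9 + (-V² - U*V) = 9 - V² - U*V)
j(E) = -144 (j(E) = -4*6² = -4*36 = -144)
j(t(-5, -5))*22 = -144*22 = -3168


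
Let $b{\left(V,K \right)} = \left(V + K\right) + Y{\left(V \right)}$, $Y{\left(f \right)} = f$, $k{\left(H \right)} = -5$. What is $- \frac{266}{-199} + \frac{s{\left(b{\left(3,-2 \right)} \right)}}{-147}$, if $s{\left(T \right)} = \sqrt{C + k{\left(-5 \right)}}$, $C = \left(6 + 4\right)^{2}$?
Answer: $\frac{266}{199} - \frac{\sqrt{95}}{147} \approx 1.2704$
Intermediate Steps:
$b{\left(V,K \right)} = K + 2 V$ ($b{\left(V,K \right)} = \left(V + K\right) + V = \left(K + V\right) + V = K + 2 V$)
$C = 100$ ($C = 10^{2} = 100$)
$s{\left(T \right)} = \sqrt{95}$ ($s{\left(T \right)} = \sqrt{100 - 5} = \sqrt{95}$)
$- \frac{266}{-199} + \frac{s{\left(b{\left(3,-2 \right)} \right)}}{-147} = - \frac{266}{-199} + \frac{\sqrt{95}}{-147} = \left(-266\right) \left(- \frac{1}{199}\right) + \sqrt{95} \left(- \frac{1}{147}\right) = \frac{266}{199} - \frac{\sqrt{95}}{147}$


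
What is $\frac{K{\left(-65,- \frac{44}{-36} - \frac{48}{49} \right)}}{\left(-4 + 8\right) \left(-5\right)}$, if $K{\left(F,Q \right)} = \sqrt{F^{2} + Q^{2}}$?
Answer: $- \frac{\sqrt{821693674}}{8820} \approx -3.25$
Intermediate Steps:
$\frac{K{\left(-65,- \frac{44}{-36} - \frac{48}{49} \right)}}{\left(-4 + 8\right) \left(-5\right)} = \frac{\sqrt{\left(-65\right)^{2} + \left(- \frac{44}{-36} - \frac{48}{49}\right)^{2}}}{\left(-4 + 8\right) \left(-5\right)} = \frac{\sqrt{4225 + \left(\left(-44\right) \left(- \frac{1}{36}\right) - \frac{48}{49}\right)^{2}}}{4 \left(-5\right)} = \frac{\sqrt{4225 + \left(\frac{11}{9} - \frac{48}{49}\right)^{2}}}{-20} = \sqrt{4225 + \left(\frac{107}{441}\right)^{2}} \left(- \frac{1}{20}\right) = \sqrt{4225 + \frac{11449}{194481}} \left(- \frac{1}{20}\right) = \sqrt{\frac{821693674}{194481}} \left(- \frac{1}{20}\right) = \frac{\sqrt{821693674}}{441} \left(- \frac{1}{20}\right) = - \frac{\sqrt{821693674}}{8820}$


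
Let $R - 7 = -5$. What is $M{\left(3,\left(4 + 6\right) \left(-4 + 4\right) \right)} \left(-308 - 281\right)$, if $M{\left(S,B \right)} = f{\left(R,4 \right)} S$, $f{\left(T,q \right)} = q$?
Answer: $-7068$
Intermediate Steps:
$R = 2$ ($R = 7 - 5 = 2$)
$M{\left(S,B \right)} = 4 S$
$M{\left(3,\left(4 + 6\right) \left(-4 + 4\right) \right)} \left(-308 - 281\right) = 4 \cdot 3 \left(-308 - 281\right) = 12 \left(-308 - 281\right) = 12 \left(-589\right) = -7068$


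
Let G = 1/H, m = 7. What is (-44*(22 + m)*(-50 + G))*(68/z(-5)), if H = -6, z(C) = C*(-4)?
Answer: 3264646/15 ≈ 2.1764e+5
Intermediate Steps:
z(C) = -4*C
G = -⅙ (G = 1/(-6) = -⅙ ≈ -0.16667)
(-44*(22 + m)*(-50 + G))*(68/z(-5)) = (-44*(22 + 7)*(-50 - ⅙))*(68/((-4*(-5)))) = (-1276*(-301)/6)*(68/20) = (-44*(-8729/6))*(68*(1/20)) = (192038/3)*(17/5) = 3264646/15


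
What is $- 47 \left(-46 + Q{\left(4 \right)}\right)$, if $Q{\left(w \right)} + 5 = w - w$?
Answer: $2397$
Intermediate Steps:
$Q{\left(w \right)} = -5$ ($Q{\left(w \right)} = -5 + \left(w - w\right) = -5 + 0 = -5$)
$- 47 \left(-46 + Q{\left(4 \right)}\right) = - 47 \left(-46 - 5\right) = \left(-47\right) \left(-51\right) = 2397$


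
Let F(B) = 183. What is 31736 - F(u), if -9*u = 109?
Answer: 31553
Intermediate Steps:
u = -109/9 (u = -⅑*109 = -109/9 ≈ -12.111)
31736 - F(u) = 31736 - 1*183 = 31736 - 183 = 31553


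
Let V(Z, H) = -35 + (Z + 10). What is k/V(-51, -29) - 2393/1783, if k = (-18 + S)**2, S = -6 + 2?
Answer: -261210/33877 ≈ -7.7105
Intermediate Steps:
S = -4
V(Z, H) = -25 + Z (V(Z, H) = -35 + (10 + Z) = -25 + Z)
k = 484 (k = (-18 - 4)**2 = (-22)**2 = 484)
k/V(-51, -29) - 2393/1783 = 484/(-25 - 51) - 2393/1783 = 484/(-76) - 2393*1/1783 = 484*(-1/76) - 2393/1783 = -121/19 - 2393/1783 = -261210/33877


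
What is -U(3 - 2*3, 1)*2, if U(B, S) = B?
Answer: 6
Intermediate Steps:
-U(3 - 2*3, 1)*2 = -(3 - 2*3)*2 = -(3 - 6)*2 = -1*(-3)*2 = 3*2 = 6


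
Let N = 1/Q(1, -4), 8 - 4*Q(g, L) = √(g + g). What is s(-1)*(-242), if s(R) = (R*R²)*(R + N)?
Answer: -3630/31 + 484*√2/31 ≈ -95.017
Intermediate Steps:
Q(g, L) = 2 - √2*√g/4 (Q(g, L) = 2 - √(g + g)/4 = 2 - √2*√g/4)
N = 1/(2 - √2/4) (N = 1/(2 - √2*√1/4) = 1/(2 - ¼*√2*1) = 1/(2 - √2/4) ≈ 0.60737)
s(R) = R³*(16/31 + R + 2*√2/31) (s(R) = (R*R²)*(R + (16/31 + 2*√2/31)) = R³*(16/31 + R + 2*√2/31))
s(-1)*(-242) = ((-1)⁴ + (16/31)*(-1)³ + (2/31)*√2*(-1)³)*(-242) = (1 + (16/31)*(-1) + (2/31)*√2*(-1))*(-242) = (1 - 16/31 - 2*√2/31)*(-242) = (15/31 - 2*√2/31)*(-242) = -3630/31 + 484*√2/31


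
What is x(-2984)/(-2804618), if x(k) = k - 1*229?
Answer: 3213/2804618 ≈ 0.0011456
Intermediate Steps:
x(k) = -229 + k (x(k) = k - 229 = -229 + k)
x(-2984)/(-2804618) = (-229 - 2984)/(-2804618) = -3213*(-1/2804618) = 3213/2804618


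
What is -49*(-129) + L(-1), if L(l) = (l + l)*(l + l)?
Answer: 6325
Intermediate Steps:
L(l) = 4*l² (L(l) = (2*l)*(2*l) = 4*l²)
-49*(-129) + L(-1) = -49*(-129) + 4*(-1)² = 6321 + 4*1 = 6321 + 4 = 6325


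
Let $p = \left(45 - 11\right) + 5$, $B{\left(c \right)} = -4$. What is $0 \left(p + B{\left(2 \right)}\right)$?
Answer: $0$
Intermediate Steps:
$p = 39$ ($p = 34 + 5 = 39$)
$0 \left(p + B{\left(2 \right)}\right) = 0 \left(39 - 4\right) = 0 \cdot 35 = 0$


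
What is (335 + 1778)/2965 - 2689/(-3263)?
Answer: 14867604/9674795 ≈ 1.5367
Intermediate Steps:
(335 + 1778)/2965 - 2689/(-3263) = 2113*(1/2965) - 2689*(-1/3263) = 2113/2965 + 2689/3263 = 14867604/9674795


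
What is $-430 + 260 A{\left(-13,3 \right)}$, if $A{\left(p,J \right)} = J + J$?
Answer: $1130$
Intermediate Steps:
$A{\left(p,J \right)} = 2 J$
$-430 + 260 A{\left(-13,3 \right)} = -430 + 260 \cdot 2 \cdot 3 = -430 + 260 \cdot 6 = -430 + 1560 = 1130$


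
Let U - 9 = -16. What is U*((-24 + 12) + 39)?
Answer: -189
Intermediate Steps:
U = -7 (U = 9 - 16 = -7)
U*((-24 + 12) + 39) = -7*((-24 + 12) + 39) = -7*(-12 + 39) = -7*27 = -189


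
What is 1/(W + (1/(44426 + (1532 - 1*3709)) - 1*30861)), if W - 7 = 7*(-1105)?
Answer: -42249/1630346660 ≈ -2.5914e-5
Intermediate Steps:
W = -7728 (W = 7 + 7*(-1105) = 7 - 7735 = -7728)
1/(W + (1/(44426 + (1532 - 1*3709)) - 1*30861)) = 1/(-7728 + (1/(44426 + (1532 - 1*3709)) - 1*30861)) = 1/(-7728 + (1/(44426 + (1532 - 3709)) - 30861)) = 1/(-7728 + (1/(44426 - 2177) - 30861)) = 1/(-7728 + (1/42249 - 30861)) = 1/(-7728 - 1303846388/42249) = 1/(-1630346660/42249) = -42249/1630346660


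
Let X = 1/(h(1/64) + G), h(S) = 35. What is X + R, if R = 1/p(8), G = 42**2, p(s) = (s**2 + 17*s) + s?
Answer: 2007/374192 ≈ 0.0053636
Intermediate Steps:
p(s) = s**2 + 18*s
G = 1764
R = 1/208 (R = 1/(8*(18 + 8)) = 1/(8*26) = 1/208 ≈ 0.0048077)
X = 1/1799 (X = 1/(35 + 1764) = 1/1799 ≈ 0.00055586)
X + R = 1/1799 + 1/208 = 2007/374192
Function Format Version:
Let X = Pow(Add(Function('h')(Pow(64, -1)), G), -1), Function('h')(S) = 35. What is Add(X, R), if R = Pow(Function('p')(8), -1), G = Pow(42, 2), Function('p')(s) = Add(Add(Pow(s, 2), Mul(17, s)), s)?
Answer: Rational(2007, 374192) ≈ 0.0053636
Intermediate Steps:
Function('p')(s) = Add(Pow(s, 2), Mul(18, s))
G = 1764
R = Rational(1, 208) (R = Pow(Mul(8, Add(18, 8)), -1) = Pow(Mul(8, 26), -1) = Pow(208, -1) = Rational(1, 208) ≈ 0.0048077)
X = Rational(1, 1799) (X = Pow(Add(35, 1764), -1) = Pow(1799, -1) = Rational(1, 1799) ≈ 0.00055586)
Add(X, R) = Add(Rational(1, 1799), Rational(1, 208)) = Rational(2007, 374192)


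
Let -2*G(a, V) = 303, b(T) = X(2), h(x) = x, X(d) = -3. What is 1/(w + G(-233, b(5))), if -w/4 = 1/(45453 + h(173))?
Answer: -45626/6912343 ≈ -0.0066007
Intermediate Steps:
b(T) = -3
G(a, V) = -303/2 (G(a, V) = -½*303 = -303/2)
w = -2/22813 (w = -4/(45453 + 173) = -4/45626 = -4*1/45626 = -2/22813 ≈ -8.7669e-5)
1/(w + G(-233, b(5))) = 1/(-2/22813 - 303/2) = 1/(-6912343/45626) = -45626/6912343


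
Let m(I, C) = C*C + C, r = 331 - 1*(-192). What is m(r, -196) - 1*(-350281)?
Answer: 388501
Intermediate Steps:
r = 523 (r = 331 + 192 = 523)
m(I, C) = C + C² (m(I, C) = C² + C = C + C²)
m(r, -196) - 1*(-350281) = -196*(1 - 196) - 1*(-350281) = -196*(-195) + 350281 = 38220 + 350281 = 388501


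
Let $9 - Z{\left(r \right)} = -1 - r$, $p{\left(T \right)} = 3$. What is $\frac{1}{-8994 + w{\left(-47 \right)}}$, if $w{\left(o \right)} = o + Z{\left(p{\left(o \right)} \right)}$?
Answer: $- \frac{1}{9028} \approx -0.00011077$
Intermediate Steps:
$Z{\left(r \right)} = 10 + r$ ($Z{\left(r \right)} = 9 - \left(-1 - r\right) = 9 + \left(1 + r\right) = 10 + r$)
$w{\left(o \right)} = 13 + o$ ($w{\left(o \right)} = o + \left(10 + 3\right) = o + 13 = 13 + o$)
$\frac{1}{-8994 + w{\left(-47 \right)}} = \frac{1}{-8994 + \left(13 - 47\right)} = \frac{1}{-8994 - 34} = \frac{1}{-9028} = - \frac{1}{9028}$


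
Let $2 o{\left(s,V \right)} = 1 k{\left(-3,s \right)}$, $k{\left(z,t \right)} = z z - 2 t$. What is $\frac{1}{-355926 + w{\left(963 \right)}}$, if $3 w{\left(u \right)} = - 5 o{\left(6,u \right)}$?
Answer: $- \frac{2}{711847} \approx -2.8096 \cdot 10^{-6}$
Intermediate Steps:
$k{\left(z,t \right)} = z^{2} - 2 t$
$o{\left(s,V \right)} = \frac{9}{2} - s$ ($o{\left(s,V \right)} = \frac{1 \left(\left(-3\right)^{2} - 2 s\right)}{2} = \frac{1 \left(9 - 2 s\right)}{2} = \frac{9 - 2 s}{2} = \frac{9}{2} - s$)
$w{\left(u \right)} = \frac{5}{2}$ ($w{\left(u \right)} = \frac{\left(-5\right) \left(\frac{9}{2} - 6\right)}{3} = \frac{\left(-5\right) \left(- \frac{3}{2}\right)}{3} = \frac{1}{3} \cdot \frac{15}{2} = \frac{5}{2}$)
$\frac{1}{-355926 + w{\left(963 \right)}} = \frac{1}{-355926 + \frac{5}{2}} = \frac{1}{- \frac{711847}{2}} = - \frac{2}{711847}$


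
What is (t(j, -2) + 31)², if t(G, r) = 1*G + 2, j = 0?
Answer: 1089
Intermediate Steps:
t(G, r) = 2 + G (t(G, r) = G + 2 = 2 + G)
(t(j, -2) + 31)² = ((2 + 0) + 31)² = (2 + 31)² = 33² = 1089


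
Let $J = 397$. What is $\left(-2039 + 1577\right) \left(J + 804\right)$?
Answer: $-554862$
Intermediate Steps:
$\left(-2039 + 1577\right) \left(J + 804\right) = \left(-2039 + 1577\right) \left(397 + 804\right) = \left(-462\right) 1201 = -554862$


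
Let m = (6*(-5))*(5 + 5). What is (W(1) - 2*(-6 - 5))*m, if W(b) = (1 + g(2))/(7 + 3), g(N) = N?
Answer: -6690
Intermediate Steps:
m = -300 (m = -30*10 = -300)
W(b) = 3/10 (W(b) = (1 + 2)/(7 + 3) = 3/10)
(W(1) - 2*(-6 - 5))*m = (3/10 - 2*(-6 - 5))*(-300) = (3/10 - 2*(-11))*(-300) = (3/10 + 22)*(-300) = (223/10)*(-300) = -6690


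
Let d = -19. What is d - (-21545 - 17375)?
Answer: 38901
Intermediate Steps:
d - (-21545 - 17375) = -19 - (-21545 - 17375) = -19 - 1*(-38920) = -19 + 38920 = 38901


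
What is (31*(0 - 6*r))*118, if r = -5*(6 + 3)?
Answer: 987660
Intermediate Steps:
r = -45 (r = -5*9 = -45)
(31*(0 - 6*r))*118 = (31*(0 - 6*(-45)))*118 = (31*(0 + 270))*118 = (31*270)*118 = 8370*118 = 987660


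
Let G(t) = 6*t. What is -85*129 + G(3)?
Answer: -10947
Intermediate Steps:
-85*129 + G(3) = -85*129 + 6*3 = -10965 + 18 = -10947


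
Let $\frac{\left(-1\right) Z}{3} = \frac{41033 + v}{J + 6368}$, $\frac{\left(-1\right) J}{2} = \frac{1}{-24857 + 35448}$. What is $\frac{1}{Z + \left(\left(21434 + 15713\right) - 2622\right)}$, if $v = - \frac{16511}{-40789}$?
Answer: $\frac{65498865487}{2260082168152613} \approx 2.8981 \cdot 10^{-5}$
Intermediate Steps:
$v = \frac{16511}{40789}$ ($v = \left(-16511\right) \left(- \frac{1}{40789}\right) = \frac{16511}{40789} \approx 0.40479$)
$J = - \frac{2}{10591}$ ($J = - \frac{2}{-24857 + 35448} = - \frac{2}{10591} \approx -0.00018884$)
$Z = - \frac{1266162786062}{65498865487}$ ($Z = - 3 \frac{41033 + \frac{16511}{40789}}{- \frac{2}{10591} + 6368} = - 3 \frac{1673711548}{40789 \cdot \frac{67443486}{10591}} = - 3 \cdot \frac{1673711548}{40789} \cdot \frac{10591}{67443486} = \left(-3\right) \frac{1266162786062}{196496596461} = - \frac{1266162786062}{65498865487} \approx -19.331$)
$\frac{1}{Z + \left(\left(21434 + 15713\right) - 2622\right)} = \frac{1}{- \frac{1266162786062}{65498865487} + \left(\left(21434 + 15713\right) - 2622\right)} = \frac{1}{- \frac{1266162786062}{65498865487} + \left(37147 - 2622\right)} = \frac{1}{- \frac{1266162786062}{65498865487} + 34525} = \frac{1}{\frac{2260082168152613}{65498865487}} = \frac{65498865487}{2260082168152613}$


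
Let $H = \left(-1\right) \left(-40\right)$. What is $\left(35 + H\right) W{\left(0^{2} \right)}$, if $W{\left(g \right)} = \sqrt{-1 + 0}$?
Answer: $75 i \approx 75.0 i$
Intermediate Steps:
$H = 40$
$W{\left(g \right)} = i$ ($W{\left(g \right)} = \sqrt{-1} = i$)
$\left(35 + H\right) W{\left(0^{2} \right)} = \left(35 + 40\right) i = 75 i$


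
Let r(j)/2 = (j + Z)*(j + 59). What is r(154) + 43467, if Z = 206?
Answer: 196827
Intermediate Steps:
r(j) = 2*(59 + j)*(206 + j) (r(j) = 2*((j + 206)*(j + 59)) = 2*((206 + j)*(59 + j)) = 2*((59 + j)*(206 + j)) = 2*(59 + j)*(206 + j))
r(154) + 43467 = (24308 + 2*154² + 530*154) + 43467 = (24308 + 2*23716 + 81620) + 43467 = (24308 + 47432 + 81620) + 43467 = 153360 + 43467 = 196827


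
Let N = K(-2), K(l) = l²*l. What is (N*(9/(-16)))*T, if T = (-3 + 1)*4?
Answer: -36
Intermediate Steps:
T = -8 (T = -2*4 = -8)
K(l) = l³
N = -8 (N = (-2)³ = -8)
(N*(9/(-16)))*T = -72/(-16)*(-8) = -72*(-1)/16*(-8) = -8*(-9/16)*(-8) = (9/2)*(-8) = -36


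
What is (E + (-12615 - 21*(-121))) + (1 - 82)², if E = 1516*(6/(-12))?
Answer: -4271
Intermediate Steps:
E = -758 (E = 1516*(6*(-1/12)) = 1516*(-½) = -758)
(E + (-12615 - 21*(-121))) + (1 - 82)² = (-758 + (-12615 - 21*(-121))) + (1 - 82)² = (-758 + (-12615 - 1*(-2541))) + (-81)² = (-758 + (-12615 + 2541)) + 6561 = (-758 - 10074) + 6561 = -10832 + 6561 = -4271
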